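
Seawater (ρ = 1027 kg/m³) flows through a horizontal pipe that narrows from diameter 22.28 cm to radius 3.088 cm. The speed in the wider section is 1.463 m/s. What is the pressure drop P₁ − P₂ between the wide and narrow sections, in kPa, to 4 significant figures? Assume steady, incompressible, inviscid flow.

The volume flow rate is constant, so v₂ = (A₁/A₂)v₁ = (389.9/29.96)·1.463 = 19.04 m/s.
With no height change, Bernoulli's equation is P₁ + ½ρv₁² = P₂ + ½ρv₂².
P₁ − P₂ = ½·1027·(19.04² − 1.463²) = ½·1027·360.4 = 185000 Pa.

ΔP ≈ 185.0 kPa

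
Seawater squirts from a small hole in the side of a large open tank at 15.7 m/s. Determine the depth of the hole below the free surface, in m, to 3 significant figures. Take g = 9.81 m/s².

For a small hole in a large open tank, ½v² = gh, giving h = v²/(2g).
h = 15.7²/(2·9.81) = 246/19.62 = 12.6 m.

h ≈ 12.6 m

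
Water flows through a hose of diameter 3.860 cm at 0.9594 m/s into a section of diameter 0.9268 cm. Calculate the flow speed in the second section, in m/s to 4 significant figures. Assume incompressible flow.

v₂ ≈ 16.64 m/s

By continuity, v₂ = v₁·A₁/A₂ = 0.9594·(11.70/0.6746) = 16.64 m/s.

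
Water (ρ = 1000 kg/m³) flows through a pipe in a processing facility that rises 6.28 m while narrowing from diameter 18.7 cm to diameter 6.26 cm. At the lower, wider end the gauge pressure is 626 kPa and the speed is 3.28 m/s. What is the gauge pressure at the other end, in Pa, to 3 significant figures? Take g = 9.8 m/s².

P₂ = 141000 Pa

The volume flow rate is constant, so v₂ = (A₁/A₂)v₁ = (275/30.8)·3.28 = 29.3 m/s.
Energy conservation along the streamline gives P₂ = P₁ − ½ρ(v₂² − v₁²) − ρg(h₂ − h₁).
P₂ = 626000 + ½·1000·(3.28² − 29.3²) − 1000·9.8·(+6.28) = 626000 + (-423000) − (61500) = 141000 Pa.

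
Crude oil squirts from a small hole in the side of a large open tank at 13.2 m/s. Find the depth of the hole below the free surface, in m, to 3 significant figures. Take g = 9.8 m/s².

Inverting v = √(2gh) gives h = v² / 2g.
h = 13.2²/(2·9.8) = 174/19.60 = 8.89 m.

h = 8.89 m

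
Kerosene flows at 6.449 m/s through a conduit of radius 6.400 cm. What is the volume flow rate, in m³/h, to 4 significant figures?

298.7 m³/h

Q = A·v = 0.01287 m² × 6.449 m/s = 0.08299 m³/s.
Converting: 0.08299 m³/s × 3600 = 298.7 m³/h.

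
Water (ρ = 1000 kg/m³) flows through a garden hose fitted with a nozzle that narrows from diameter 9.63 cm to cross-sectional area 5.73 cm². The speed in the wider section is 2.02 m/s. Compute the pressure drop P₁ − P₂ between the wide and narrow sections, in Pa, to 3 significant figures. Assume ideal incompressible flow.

ΔP ≈ 328000 Pa

The volume flow rate is constant, so v₂ = (A₁/A₂)v₁ = (72.8/5.73)·2.02 = 25.7 m/s.
The pipe is horizontal, so Bernoulli reduces to P₁ + ½ρv₁² = P₂ + ½ρv₂².
P₁ − P₂ = ½·1000·(25.7² − 2.02²) = ½·1000·655 = 328000 Pa.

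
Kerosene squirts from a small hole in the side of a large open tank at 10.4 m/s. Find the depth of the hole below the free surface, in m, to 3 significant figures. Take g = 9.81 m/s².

For a small hole in a large open tank, ½v² = gh, giving h = v²/(2g).
h = 10.4²/(2·9.81) = 108/19.62 = 5.51 m.

h = 5.51 m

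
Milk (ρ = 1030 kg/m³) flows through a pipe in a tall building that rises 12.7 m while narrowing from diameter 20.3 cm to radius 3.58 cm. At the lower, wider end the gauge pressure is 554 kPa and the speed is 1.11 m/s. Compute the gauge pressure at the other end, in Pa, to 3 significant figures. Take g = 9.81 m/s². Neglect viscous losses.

385000 Pa

Continuity gives A₁v₁ = A₂v₂, so v₂ = (324 cm²)/(40.3 cm²) × 1.11 m/s = 8.92 m/s.
Bernoulli: P₁ + ½ρv₁² + ρg h₁ = P₂ + ½ρv₂² + ρg h₂, so P₂ = P₁ + ½ρ(v₁² − v₂²) − ρg(h₂ − h₁).
P₂ = 554000 + ½·1030·(1.11² − 8.92²) − 1030·9.81·(+12.7) = 554000 + (-40400) − (128000) = 385000 Pa.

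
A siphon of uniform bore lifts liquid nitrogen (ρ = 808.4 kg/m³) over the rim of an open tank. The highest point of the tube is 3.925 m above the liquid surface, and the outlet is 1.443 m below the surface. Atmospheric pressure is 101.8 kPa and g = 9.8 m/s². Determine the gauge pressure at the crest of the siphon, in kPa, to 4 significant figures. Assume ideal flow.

The outlet speed comes from Torricelli: v = √(2g·1.443) = 5.318 m/s.
Continuity keeps v the same throughout the tube; from surface to crest, P_atm + 0 = P_top + ½ρv² + ρg·h_top.
P_top = 101800 − ½·808.4·5.318² − 808.4·9.8·3.925 = 59270 Pa. So P_gauge = P_top − P_atm = -42530 Pa.

P_gauge ≈ -42.53 kPa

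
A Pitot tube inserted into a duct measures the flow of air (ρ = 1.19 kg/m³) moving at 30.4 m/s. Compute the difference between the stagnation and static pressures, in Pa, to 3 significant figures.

The dynamic pressure equals the rise in static pressure at the stagnation point: ΔP = ½ρv².
ΔP = ½·1.19·30.4² = 550 Pa.

550 Pa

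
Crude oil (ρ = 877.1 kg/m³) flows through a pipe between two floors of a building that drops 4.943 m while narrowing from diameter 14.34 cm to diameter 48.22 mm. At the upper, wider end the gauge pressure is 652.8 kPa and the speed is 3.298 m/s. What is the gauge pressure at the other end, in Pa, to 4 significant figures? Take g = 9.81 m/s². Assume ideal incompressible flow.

327000 Pa

By continuity, v₂ = v₁·A₁/A₂ = 3.298·(161.5/18.26) = 29.17 m/s.
Applying Bernoulli between the two ends and solving for P₂: P₂ = P₁ + ½ρ(v₁² − v₂²) − ρgΔh.
P₂ = 652800 + ½·877.1·(3.298² − 29.17²) − 877.1·9.81·(−4.943) = 652800 + (-368300) − (-42530) = 327000 Pa.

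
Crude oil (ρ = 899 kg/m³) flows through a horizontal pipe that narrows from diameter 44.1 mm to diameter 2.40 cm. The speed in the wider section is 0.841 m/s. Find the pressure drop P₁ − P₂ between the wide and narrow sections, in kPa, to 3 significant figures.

ΔP ≈ 3.31 kPa

Mass conservation (A₁v₁ = A₂v₂) gives v₂ = 0.841 × 15.3/4.52 = 2.84 m/s.
Bernoulli (h₁ = h₂): P₁ − P₂ = ½ρ(v₂² − v₁²).
P₁ − P₂ = ½·899·(2.84² − 0.841²) = ½·899·7.36 = 3310 Pa.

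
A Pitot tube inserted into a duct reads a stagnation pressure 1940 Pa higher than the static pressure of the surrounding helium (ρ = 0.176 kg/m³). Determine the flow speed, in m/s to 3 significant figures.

148 m/s

Bernoulli between the free stream and the stagnation point: ½ρv² = P_stag − P_static.
v = √(2ΔP/ρ) = √(2·1940/0.176) = 148 m/s.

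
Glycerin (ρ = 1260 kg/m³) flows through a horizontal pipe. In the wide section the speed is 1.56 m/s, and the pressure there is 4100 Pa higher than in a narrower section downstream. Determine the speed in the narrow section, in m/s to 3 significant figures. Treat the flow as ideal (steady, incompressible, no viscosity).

With h₁ = h₂, rearranging Bernoulli gives v₂ = √(v₁² + 2ΔP/ρ).
v₂ = √(1.56² + 2·4100/1260) = √(2.43 + 6.51) = 2.99 m/s.

v₂ ≈ 2.99 m/s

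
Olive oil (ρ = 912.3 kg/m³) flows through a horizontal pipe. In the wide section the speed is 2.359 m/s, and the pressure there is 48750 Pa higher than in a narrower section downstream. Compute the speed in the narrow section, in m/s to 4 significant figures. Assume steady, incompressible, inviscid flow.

Along the level pipe P + ½ρv² is conserved, hence v₂² = v₁² + 2(P₁ − P₂)/ρ.
v₂ = √(2.359² + 2·48750/912.3) = √(5.565 + 106.9) = 10.60 m/s.

v₂ ≈ 10.60 m/s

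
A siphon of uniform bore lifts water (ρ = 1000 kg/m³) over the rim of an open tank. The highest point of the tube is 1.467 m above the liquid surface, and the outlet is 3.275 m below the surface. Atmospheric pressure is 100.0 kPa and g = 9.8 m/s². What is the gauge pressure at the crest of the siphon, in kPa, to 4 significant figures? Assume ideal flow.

Bernoulli surface→outlet gives ½v² = g·h_out, so v = √(2·9.8·3.275) = 8.012 m/s.
With constant cross-section the crest speed equals v; applying Bernoulli from the surface up to the crest, P_top = P_atm − ½ρv² − ρg·h_top.
P_top = 100000 − ½·1000·8.012² − 1000·9.8·1.467 = 53530 Pa. So P_gauge = P_top − P_atm = -46470 Pa.

P_gauge ≈ -46.47 kPa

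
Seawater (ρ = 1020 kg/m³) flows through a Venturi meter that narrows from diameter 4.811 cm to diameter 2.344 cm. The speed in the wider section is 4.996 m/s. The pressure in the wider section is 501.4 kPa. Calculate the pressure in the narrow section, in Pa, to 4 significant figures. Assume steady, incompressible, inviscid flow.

P₂ ≈ 288200 Pa

Continuity gives A₁v₁ = A₂v₂, so v₂ = (18.18 cm²)/(4.315 cm²) × 4.996 m/s = 21.05 m/s.
Bernoulli (h₁ = h₂): P₁ − P₂ = ½ρ(v₂² − v₁²).
P₂ = P₁ − ½ρ(v₂² − v₁²) = 501400 − ½·1020·(21.05² − 4.996²) = 501400 − 213200 = 288200 Pa.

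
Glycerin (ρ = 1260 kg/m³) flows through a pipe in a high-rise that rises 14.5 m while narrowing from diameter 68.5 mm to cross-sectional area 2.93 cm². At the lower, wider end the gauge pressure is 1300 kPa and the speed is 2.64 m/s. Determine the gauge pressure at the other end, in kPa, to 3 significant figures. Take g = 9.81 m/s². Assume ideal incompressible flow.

431 kPa

Continuity gives A₁v₁ = A₂v₂, so v₂ = (36.9 cm²)/(2.93 cm²) × 2.64 m/s = 33.2 m/s.
Energy conservation along the streamline gives P₂ = P₁ − ½ρ(v₂² − v₁²) − ρg(h₂ − h₁).
P₂ = 1300000 + ½·1260·(2.64² − 33.2²) − 1260·9.81·(+14.5) = 1300000 + (-690000) − (179000) = 431000 Pa.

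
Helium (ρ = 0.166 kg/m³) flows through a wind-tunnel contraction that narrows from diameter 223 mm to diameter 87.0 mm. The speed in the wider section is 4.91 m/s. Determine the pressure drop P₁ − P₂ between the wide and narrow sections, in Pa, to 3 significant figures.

By continuity, v₂ = v₁·A₁/A₂ = 4.91·(391/59.4) = 32.3 m/s.
With no height change, Bernoulli's equation is P₁ + ½ρv₁² = P₂ + ½ρv₂².
P₁ − P₂ = ½·0.166·(32.3² − 4.91²) = ½·0.166·1020 = 84.4 Pa.

84.4 Pa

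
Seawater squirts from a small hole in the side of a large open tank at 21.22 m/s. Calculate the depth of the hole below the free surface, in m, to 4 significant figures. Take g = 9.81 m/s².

For a small hole in a large open tank, ½v² = gh, giving h = v²/(2g).
h = 21.22²/(2·9.81) = 450.3/19.62 = 22.95 m.

22.95 m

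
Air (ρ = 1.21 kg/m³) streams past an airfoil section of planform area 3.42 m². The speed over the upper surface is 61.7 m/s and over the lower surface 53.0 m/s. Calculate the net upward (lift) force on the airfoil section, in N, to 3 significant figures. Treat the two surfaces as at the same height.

2060 N

The faster flow above has the lower pressure; Bernoulli (same height) gives ΔP = ½ρ(v_up² − v_low²).
ΔP = ½·1.21·(61.7² − 53.0²) = 604 Pa.
Lift = ΔP · A = 604 × 3.42 = 2060 N.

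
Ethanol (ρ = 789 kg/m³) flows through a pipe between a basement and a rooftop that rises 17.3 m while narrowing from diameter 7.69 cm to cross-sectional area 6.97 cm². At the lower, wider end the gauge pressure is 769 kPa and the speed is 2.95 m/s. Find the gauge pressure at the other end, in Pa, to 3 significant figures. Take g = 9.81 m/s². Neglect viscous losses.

By continuity, v₂ = v₁·A₁/A₂ = 2.95·(46.4/6.97) = 19.7 m/s.
Energy conservation along the streamline gives P₂ = P₁ − ½ρ(v₂² − v₁²) − ρg(h₂ − h₁).
P₂ = 769000 + ½·789·(2.95² − 19.7²) − 789·9.81·(+17.3) = 769000 + (-149000) − (134000) = 486000 Pa.

P₂ ≈ 486000 Pa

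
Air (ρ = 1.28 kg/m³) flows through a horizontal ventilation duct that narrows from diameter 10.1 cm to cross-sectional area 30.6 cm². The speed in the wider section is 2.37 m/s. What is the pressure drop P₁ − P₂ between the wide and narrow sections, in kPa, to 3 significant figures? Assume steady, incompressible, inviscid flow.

By continuity, v₂ = v₁·A₁/A₂ = 2.37·(80.1/30.6) = 6.21 m/s.
The pipe is horizontal, so Bernoulli reduces to P₁ + ½ρv₁² = P₂ + ½ρv₂².
P₁ − P₂ = ½·1.28·(6.21² − 2.37²) = ½·1.28·32.9 = 21.0 Pa.

ΔP = 0.0210 kPa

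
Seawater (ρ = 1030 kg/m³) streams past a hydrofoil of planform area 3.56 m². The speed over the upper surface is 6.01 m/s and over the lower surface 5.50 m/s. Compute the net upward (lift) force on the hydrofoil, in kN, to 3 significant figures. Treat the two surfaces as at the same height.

10.8 kN

With equal heights on the two surfaces, Bernoulli gives P_lower − P_upper = ½ρ(v_upper² − v_lower²).
ΔP = ½·1030·(6.01² − 5.50²) = 3020 Pa.
Lift = ΔP · A = 3020 × 3.56 = 10800 N.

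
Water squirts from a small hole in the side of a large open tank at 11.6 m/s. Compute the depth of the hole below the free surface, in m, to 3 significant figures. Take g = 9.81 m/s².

For a small hole in a large open tank, ½v² = gh, giving h = v²/(2g).
h = 11.6²/(2·9.81) = 135/19.62 = 6.86 m.

6.86 m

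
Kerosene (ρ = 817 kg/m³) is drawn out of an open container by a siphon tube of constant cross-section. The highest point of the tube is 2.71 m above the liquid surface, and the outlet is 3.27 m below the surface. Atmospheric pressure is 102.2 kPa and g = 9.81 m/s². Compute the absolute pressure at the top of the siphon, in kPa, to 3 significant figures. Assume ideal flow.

The outlet speed comes from Torricelli: v = √(2g·3.27) = 8.01 m/s.
Continuity keeps v the same throughout the tube; from surface to crest, P_atm + 0 = P_top + ½ρv² + ρg·h_top.
P_top = 102200 − ½·817·8.01² − 817·9.81·2.71 = 54300 Pa.

54.3 kPa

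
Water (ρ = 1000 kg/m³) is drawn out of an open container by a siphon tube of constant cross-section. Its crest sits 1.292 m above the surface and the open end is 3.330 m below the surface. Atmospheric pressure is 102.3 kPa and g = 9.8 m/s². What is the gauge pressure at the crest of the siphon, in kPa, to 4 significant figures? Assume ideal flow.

-45.30 kPa

From the surface to the outlet (both open to atmosphere, surface at rest): v = √(2g·h_out) = √(2·9.8·3.330) = 8.079 m/s.
The bore is uniform, so the speed at the crest is the same v. Bernoulli surface→crest: P_atm = P_top + ½ρv² + ρg·h_top.
P_top = 102300 − ½·1000·8.079² − 1000·9.8·1.292 = 57000 Pa. So P_gauge = P_top − P_atm = -45300 Pa.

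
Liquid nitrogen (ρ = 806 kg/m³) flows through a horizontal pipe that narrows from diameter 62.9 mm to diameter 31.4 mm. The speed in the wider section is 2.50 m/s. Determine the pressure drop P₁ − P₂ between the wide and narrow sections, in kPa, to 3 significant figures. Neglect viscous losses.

38.0 kPa

Mass conservation (A₁v₁ = A₂v₂) gives v₂ = 2.50 × 31.1/7.74 = 10.0 m/s.
Bernoulli (h₁ = h₂): P₁ − P₂ = ½ρ(v₂² − v₁²).
P₁ − P₂ = ½·806·(10.0² − 2.50²) = ½·806·94.4 = 38000 Pa.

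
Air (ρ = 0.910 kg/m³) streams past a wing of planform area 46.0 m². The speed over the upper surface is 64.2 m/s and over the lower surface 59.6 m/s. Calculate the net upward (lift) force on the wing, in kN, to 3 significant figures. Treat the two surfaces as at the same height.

The faster flow above has the lower pressure; Bernoulli (same height) gives ΔP = ½ρ(v_up² − v_low²).
ΔP = ½·0.910·(64.2² − 59.6²) = 259 Pa.
Lift = ΔP · A = 259 × 46.0 = 11900 N.

F = 11.9 kN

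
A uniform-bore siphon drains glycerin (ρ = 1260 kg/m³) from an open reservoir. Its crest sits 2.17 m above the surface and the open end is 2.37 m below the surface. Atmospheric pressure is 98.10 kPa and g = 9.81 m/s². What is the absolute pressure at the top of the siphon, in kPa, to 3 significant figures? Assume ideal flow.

P_top ≈ 42.0 kPa

Bernoulli surface→outlet gives ½v² = g·h_out, so v = √(2·9.81·2.37) = 6.82 m/s.
Continuity keeps v the same throughout the tube; from surface to crest, P_atm + 0 = P_top + ½ρv² + ρg·h_top.
P_top = 98100 − ½·1260·6.82² − 1260·9.81·2.17 = 42000 Pa.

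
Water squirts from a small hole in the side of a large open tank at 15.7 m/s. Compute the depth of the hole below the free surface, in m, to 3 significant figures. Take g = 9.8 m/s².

h ≈ 12.6 m

Inverting v = √(2gh) gives h = v² / 2g.
h = 15.7²/(2·9.8) = 246/19.60 = 12.6 m.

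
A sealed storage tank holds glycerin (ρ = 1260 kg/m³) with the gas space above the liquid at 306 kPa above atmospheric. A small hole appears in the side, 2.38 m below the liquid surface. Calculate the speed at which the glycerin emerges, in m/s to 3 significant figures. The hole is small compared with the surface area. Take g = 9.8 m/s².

23.1 m/s

Take point 1 at the surface (v₁ ≈ 0) and point 2 at the hole (at atmospheric pressure). Bernoulli: P₁ + ρg h = P_atm + ½ρv₂².
With P₁ − P_atm = 306000 Pa, v₂ = √(2gh + 2ΔP/ρ) = √(2·9.8·2.38 + 2·306000/1260) = 23.1 m/s.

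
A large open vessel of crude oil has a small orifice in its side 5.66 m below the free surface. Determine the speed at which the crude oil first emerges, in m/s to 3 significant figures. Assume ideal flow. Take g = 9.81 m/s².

v = 10.5 m/s

The surface is effectively still and both ends are open, so ½v² = gh and v = √(2·9.81·5.66) = 10.5 m/s.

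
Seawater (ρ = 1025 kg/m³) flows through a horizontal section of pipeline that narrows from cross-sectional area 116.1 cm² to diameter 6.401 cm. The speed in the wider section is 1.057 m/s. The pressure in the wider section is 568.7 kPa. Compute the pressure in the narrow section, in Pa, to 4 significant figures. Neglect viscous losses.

By continuity, v₂ = v₁·A₁/A₂ = 1.057·(116.1/32.18) = 3.813 m/s.
Along the horizontal streamline, P + ½ρv² is constant.
P₂ = P₁ − ½ρ(v₂² − v₁²) = 568700 − ½·1025·(3.813² − 1.057²) = 568700 − 6881 = 561800 Pa.

561800 Pa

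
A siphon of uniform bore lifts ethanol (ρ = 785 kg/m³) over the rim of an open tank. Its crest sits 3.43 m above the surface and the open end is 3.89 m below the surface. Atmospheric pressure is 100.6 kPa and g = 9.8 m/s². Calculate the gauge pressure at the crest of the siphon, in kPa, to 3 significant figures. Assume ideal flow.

-56.3 kPa

From the surface to the outlet (both open to atmosphere, surface at rest): v = √(2g·h_out) = √(2·9.8·3.89) = 8.73 m/s.
With constant cross-section the crest speed equals v; applying Bernoulli from the surface up to the crest, P_top = P_atm − ½ρv² − ρg·h_top.
P_top = 100600 − ½·785·8.73² − 785·9.8·3.43 = 44300 Pa. So P_gauge = P_top − P_atm = -56300 Pa.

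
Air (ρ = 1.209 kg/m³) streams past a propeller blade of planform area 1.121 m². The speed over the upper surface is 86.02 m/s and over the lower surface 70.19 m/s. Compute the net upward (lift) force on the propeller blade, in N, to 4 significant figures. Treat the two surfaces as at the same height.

F ≈ 1676 N

With equal heights on the two surfaces, Bernoulli gives P_lower − P_upper = ½ρ(v_upper² − v_lower²).
ΔP = ½·1.209·(86.02² − 70.19²) = 1495 Pa.
Lift = ΔP · A = 1495 × 1.121 = 1676 N.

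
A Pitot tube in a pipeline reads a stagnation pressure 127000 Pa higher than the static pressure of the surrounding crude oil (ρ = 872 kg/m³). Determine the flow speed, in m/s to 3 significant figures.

Bernoulli between the free stream and the stagnation point: ½ρv² = P_stag − P_static.
v = √(2ΔP/ρ) = √(2·127000/872) = 17.1 m/s.

v ≈ 17.1 m/s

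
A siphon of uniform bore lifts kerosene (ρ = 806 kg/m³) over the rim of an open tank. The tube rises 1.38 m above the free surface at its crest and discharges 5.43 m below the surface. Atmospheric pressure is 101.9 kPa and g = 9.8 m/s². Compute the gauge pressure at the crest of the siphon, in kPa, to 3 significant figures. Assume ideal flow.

P_gauge = -53.8 kPa

Bernoulli surface→outlet gives ½v² = g·h_out, so v = √(2·9.8·5.43) = 10.3 m/s.
The bore is uniform, so the speed at the crest is the same v. Bernoulli surface→crest: P_atm = P_top + ½ρv² + ρg·h_top.
P_top = 101900 − ½·806·10.3² − 806·9.8·1.38 = 48100 Pa. So P_gauge = P_top − P_atm = -53800 Pa.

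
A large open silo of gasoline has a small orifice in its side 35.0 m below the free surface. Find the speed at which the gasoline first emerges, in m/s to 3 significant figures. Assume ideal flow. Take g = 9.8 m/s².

Torricelli's result v = √(2gh) gives v = √(2·9.8·35.0) = 26.2 m/s.

v ≈ 26.2 m/s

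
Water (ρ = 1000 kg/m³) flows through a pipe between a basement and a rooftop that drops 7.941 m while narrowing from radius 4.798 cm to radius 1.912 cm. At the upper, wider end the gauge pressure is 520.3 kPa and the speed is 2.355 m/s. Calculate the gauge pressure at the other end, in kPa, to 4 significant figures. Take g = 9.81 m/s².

P₂ ≈ 491.0 kPa

By continuity, v₂ = v₁·A₁/A₂ = 2.355·(72.32/11.48) = 14.83 m/s.
Applying Bernoulli between the two ends and solving for P₂: P₂ = P₁ + ½ρ(v₁² − v₂²) − ρgΔh.
P₂ = 520300 + ½·1000·(2.355² − 14.83²) − 1000·9.81·(−7.941) = 520300 + (-107200) − (-77900) = 491000 Pa.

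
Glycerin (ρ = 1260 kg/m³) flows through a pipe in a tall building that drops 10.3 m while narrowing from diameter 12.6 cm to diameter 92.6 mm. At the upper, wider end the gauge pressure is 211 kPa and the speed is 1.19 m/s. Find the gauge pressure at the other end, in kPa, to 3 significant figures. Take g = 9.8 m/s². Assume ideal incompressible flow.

P₂ = 336 kPa

Continuity gives A₁v₁ = A₂v₂, so v₂ = (125 cm²)/(67.3 cm²) × 1.19 m/s = 2.20 m/s.
Applying Bernoulli between the two ends and solving for P₂: P₂ = P₁ + ½ρ(v₁² − v₂²) − ρgΔh.
P₂ = 211000 + ½·1260·(1.19² − 2.20²) − 1260·9.8·(−10.3) = 211000 + (-2170) − (-127000) = 336000 Pa.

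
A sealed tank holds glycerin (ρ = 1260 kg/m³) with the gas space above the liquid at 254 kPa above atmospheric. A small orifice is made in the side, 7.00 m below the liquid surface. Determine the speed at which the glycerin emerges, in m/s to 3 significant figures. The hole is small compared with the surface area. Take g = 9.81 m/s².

Take point 1 at the surface (v₁ ≈ 0) and point 2 at the hole (at atmospheric pressure). Bernoulli: P₁ + ρg h = P_atm + ½ρv₂².
With P₁ − P_atm = 254000 Pa, v₂ = √(2gh + 2ΔP/ρ) = √(2·9.81·7.00 + 2·254000/1260) = 23.2 m/s.

v ≈ 23.2 m/s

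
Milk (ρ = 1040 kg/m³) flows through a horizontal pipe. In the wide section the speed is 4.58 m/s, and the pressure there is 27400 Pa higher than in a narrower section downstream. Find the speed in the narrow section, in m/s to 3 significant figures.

Along the level pipe P + ½ρv² is conserved, hence v₂² = v₁² + 2(P₁ − P₂)/ρ.
v₂ = √(4.58² + 2·27400/1040) = √(21.0 + 52.7) = 8.58 m/s.

8.58 m/s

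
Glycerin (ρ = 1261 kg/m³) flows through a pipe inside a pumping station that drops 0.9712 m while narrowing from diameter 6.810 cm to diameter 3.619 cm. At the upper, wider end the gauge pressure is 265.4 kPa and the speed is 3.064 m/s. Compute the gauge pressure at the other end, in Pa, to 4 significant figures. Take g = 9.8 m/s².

P₂ = 209100 Pa

By continuity, v₂ = v₁·A₁/A₂ = 3.064·(36.42/10.29) = 10.85 m/s.
Applying Bernoulli between the two ends and solving for P₂: P₂ = P₁ + ½ρ(v₁² − v₂²) − ρgΔh.
P₂ = 265400 + ½·1261·(3.064² − 10.85²) − 1261·9.8·(−0.9712) = 265400 + (-68300) − (-12000) = 209100 Pa.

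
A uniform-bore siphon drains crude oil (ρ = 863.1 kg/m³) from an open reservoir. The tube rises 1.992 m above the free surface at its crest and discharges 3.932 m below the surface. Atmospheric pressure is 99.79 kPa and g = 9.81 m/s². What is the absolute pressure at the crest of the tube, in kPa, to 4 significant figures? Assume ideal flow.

49.63 kPa

From the surface to the outlet (both open to atmosphere, surface at rest): v = √(2g·h_out) = √(2·9.81·3.932) = 8.783 m/s.
Continuity keeps v the same throughout the tube; from surface to crest, P_atm + 0 = P_top + ½ρv² + ρg·h_top.
P_top = 99790 − ½·863.1·8.783² − 863.1·9.81·1.992 = 49630 Pa.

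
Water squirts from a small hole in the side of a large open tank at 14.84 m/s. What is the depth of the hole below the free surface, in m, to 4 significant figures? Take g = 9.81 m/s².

h ≈ 11.22 m

For a small hole in a large open tank, ½v² = gh, giving h = v²/(2g).
h = 14.84²/(2·9.81) = 220.2/19.62 = 11.22 m.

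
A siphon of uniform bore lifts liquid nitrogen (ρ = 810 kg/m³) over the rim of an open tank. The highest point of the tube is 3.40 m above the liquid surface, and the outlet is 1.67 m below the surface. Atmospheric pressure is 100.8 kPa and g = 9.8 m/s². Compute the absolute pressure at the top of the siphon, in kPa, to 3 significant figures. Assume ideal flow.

Bernoulli surface→outlet gives ½v² = g·h_out, so v = √(2·9.8·1.67) = 5.72 m/s.
The bore is uniform, so the speed at the crest is the same v. Bernoulli surface→crest: P_atm = P_top + ½ρv² + ρg·h_top.
P_top = 100800 − ½·810·5.72² − 810·9.8·3.40 = 60600 Pa.

60.6 kPa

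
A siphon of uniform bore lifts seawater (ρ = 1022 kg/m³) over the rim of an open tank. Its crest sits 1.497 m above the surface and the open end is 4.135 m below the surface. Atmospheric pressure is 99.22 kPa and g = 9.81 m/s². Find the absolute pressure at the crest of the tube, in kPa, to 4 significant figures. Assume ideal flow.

The outlet speed comes from Torricelli: v = √(2g·4.135) = 9.007 m/s.
With constant cross-section the crest speed equals v; applying Bernoulli from the surface up to the crest, P_top = P_atm − ½ρv² − ρg·h_top.
P_top = 99220 − ½·1022·9.007² − 1022·9.81·1.497 = 42750 Pa.

P_top = 42.75 kPa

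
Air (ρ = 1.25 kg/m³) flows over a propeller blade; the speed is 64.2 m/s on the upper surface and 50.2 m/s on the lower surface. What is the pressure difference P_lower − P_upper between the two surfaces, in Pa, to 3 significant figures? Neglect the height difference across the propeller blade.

ΔP ≈ 1000 Pa

The pressure is lower where the speed is higher: ΔP = ½ρ(v_up² − v_low²).
ΔP = ½·1.25·(64.2² − 50.2²) = 1000 Pa.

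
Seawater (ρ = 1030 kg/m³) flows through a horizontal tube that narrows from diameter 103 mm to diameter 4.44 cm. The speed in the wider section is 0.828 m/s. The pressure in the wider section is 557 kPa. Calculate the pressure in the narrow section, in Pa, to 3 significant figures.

By continuity, v₂ = v₁·A₁/A₂ = 0.828·(83.3/15.5) = 4.46 m/s.
With no height change, Bernoulli's equation is P₁ + ½ρv₁² = P₂ + ½ρv₂².
P₂ = P₁ − ½ρ(v₂² − v₁²) = 557000 − ½·1030·(4.46² − 0.828²) = 557000 − 9870 = 547000 Pa.

P₂ = 547000 Pa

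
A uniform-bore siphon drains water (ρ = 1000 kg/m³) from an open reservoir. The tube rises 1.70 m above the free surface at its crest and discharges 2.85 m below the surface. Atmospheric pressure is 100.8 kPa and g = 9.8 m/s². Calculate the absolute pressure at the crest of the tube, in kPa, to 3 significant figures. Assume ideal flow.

From the surface to the outlet (both open to atmosphere, surface at rest): v = √(2g·h_out) = √(2·9.8·2.85) = 7.47 m/s.
Continuity keeps v the same throughout the tube; from surface to crest, P_atm + 0 = P_top + ½ρv² + ρg·h_top.
P_top = 100800 − ½·1000·7.47² − 1000·9.8·1.70 = 56200 Pa.

56.2 kPa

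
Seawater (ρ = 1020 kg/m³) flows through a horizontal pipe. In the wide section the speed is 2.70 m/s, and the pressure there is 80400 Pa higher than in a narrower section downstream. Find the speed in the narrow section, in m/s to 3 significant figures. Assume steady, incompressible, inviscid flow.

12.8 m/s

Along the level pipe P + ½ρv² is conserved, hence v₂² = v₁² + 2(P₁ − P₂)/ρ.
v₂ = √(2.70² + 2·80400/1020) = √(7.29 + 158) = 12.8 m/s.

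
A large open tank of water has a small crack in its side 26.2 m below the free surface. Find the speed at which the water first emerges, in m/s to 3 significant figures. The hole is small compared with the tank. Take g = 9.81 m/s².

Bernoulli from surface to hole (P equal, v_surface ≈ 0): v = √(2gh) = √(2×9.81×26.2) = 22.7 m/s.

v = 22.7 m/s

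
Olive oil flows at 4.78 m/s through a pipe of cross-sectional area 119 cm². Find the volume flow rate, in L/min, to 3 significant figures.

Q ≈ 3410 L/min

Q = A·v = 0.0119 m² × 4.78 m/s = 0.0569 m³/s.
Converting: 0.0569 m³/s × 60000 = 3410 L/min.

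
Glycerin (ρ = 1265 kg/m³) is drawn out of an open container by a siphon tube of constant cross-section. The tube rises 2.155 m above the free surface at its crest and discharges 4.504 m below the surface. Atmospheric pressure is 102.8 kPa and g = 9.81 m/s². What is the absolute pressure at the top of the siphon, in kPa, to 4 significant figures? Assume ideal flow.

P_top ≈ 20.16 kPa

Bernoulli surface→outlet gives ½v² = g·h_out, so v = √(2·9.81·4.504) = 9.400 m/s.
Continuity keeps v the same throughout the tube; from surface to crest, P_atm + 0 = P_top + ½ρv² + ρg·h_top.
P_top = 102800 − ½·1265·9.400² − 1265·9.81·2.155 = 20160 Pa.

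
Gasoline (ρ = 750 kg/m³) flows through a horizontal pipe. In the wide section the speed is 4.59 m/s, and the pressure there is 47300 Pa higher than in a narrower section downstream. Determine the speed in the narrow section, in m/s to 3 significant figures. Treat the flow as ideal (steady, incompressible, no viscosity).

With h₁ = h₂, rearranging Bernoulli gives v₂ = √(v₁² + 2ΔP/ρ).
v₂ = √(4.59² + 2·47300/750) = √(21.1 + 126) = 12.1 m/s.

v₂ ≈ 12.1 m/s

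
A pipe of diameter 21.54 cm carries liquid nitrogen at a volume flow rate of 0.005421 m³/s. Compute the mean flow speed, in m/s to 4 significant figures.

0.1488 m/s

Q = 0.005421 m³/s = 0.005421 m³/s.
v = Q/A = 0.005421 / 0.03644 = 0.1488 m/s.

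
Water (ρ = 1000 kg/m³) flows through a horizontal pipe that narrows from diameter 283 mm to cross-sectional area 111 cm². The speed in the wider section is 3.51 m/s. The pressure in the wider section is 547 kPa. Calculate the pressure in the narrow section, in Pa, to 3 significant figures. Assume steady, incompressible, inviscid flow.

355000 Pa

Continuity gives A₁v₁ = A₂v₂, so v₂ = (629 cm²)/(111 cm²) × 3.51 m/s = 19.9 m/s.
The pipe is horizontal, so Bernoulli reduces to P₁ + ½ρv₁² = P₂ + ½ρv₂².
P₂ = P₁ − ½ρ(v₂² − v₁²) = 547000 − ½·1000·(19.9² − 3.51²) = 547000 − 192000 = 355000 Pa.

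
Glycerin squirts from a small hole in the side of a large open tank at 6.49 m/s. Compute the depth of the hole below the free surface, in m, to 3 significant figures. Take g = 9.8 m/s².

Inverting v = √(2gh) gives h = v² / 2g.
h = 6.49²/(2·9.8) = 42.1/19.60 = 2.15 m.

h ≈ 2.15 m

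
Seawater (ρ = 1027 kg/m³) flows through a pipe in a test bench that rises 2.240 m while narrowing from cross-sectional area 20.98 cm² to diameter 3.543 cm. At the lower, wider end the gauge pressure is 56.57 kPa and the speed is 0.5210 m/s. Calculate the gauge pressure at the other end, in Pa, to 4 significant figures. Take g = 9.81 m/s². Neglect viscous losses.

P₂ = 33510 Pa

By continuity, v₂ = v₁·A₁/A₂ = 0.5210·(20.98/9.859) = 1.109 m/s.
Bernoulli: P₁ + ½ρv₁² + ρg h₁ = P₂ + ½ρv₂² + ρg h₂, so P₂ = P₁ + ½ρ(v₁² − v₂²) − ρg(h₂ − h₁).
P₂ = 56570 + ½·1027·(0.5210² − 1.109²) − 1027·9.81·(+2.240) = 56570 + (-491.8) − (22570) = 33510 Pa.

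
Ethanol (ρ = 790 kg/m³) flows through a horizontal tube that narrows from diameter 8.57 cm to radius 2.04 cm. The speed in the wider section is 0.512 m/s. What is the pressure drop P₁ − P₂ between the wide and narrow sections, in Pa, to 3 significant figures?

Continuity gives A₁v₁ = A₂v₂, so v₂ = (57.7 cm²)/(13.1 cm²) × 0.512 m/s = 2.26 m/s.
Bernoulli (h₁ = h₂): P₁ − P₂ = ½ρ(v₂² − v₁²).
P₁ − P₂ = ½·790·(2.26² − 0.512²) = ½·790·4.84 = 1910 Pa.

ΔP ≈ 1910 Pa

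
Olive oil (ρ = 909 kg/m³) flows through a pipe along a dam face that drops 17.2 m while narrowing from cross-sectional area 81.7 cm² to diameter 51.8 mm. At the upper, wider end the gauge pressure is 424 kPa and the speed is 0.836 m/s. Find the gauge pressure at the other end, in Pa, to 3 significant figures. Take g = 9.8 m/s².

Continuity gives A₁v₁ = A₂v₂, so v₂ = (81.7 cm²)/(21.1 cm²) × 0.836 m/s = 3.24 m/s.
Applying Bernoulli between the two ends and solving for P₂: P₂ = P₁ + ½ρ(v₁² − v₂²) − ρgΔh.
P₂ = 424000 + ½·909·(0.836² − 3.24²) − 909·9.8·(−17.2) = 424000 + (-4460) − (-153000) = 573000 Pa.

P₂ ≈ 573000 Pa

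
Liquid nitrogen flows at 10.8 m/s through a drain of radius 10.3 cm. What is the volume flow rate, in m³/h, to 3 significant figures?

Q = 1300 m³/h

Q = A·v = 0.0333 m² × 10.8 m/s = 0.360 m³/s.
Converting: 0.360 m³/s × 3600 = 1300 m³/h.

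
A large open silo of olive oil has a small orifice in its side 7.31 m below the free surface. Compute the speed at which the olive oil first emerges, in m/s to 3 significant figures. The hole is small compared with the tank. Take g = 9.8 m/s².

v ≈ 12.0 m/s

The surface is effectively still and both ends are open, so ½v² = gh and v = √(2·9.8·7.31) = 12.0 m/s.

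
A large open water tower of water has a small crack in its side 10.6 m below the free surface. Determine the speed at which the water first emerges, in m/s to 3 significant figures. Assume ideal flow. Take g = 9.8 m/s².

14.4 m/s

Bernoulli from surface to hole (P equal, v_surface ≈ 0): v = √(2gh) = √(2×9.8×10.6) = 14.4 m/s.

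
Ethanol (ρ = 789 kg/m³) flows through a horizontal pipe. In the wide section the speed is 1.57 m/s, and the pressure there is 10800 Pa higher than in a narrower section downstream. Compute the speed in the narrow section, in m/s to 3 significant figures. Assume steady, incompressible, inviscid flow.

v₂ ≈ 5.46 m/s

With h₁ = h₂, rearranging Bernoulli gives v₂ = √(v₁² + 2ΔP/ρ).
v₂ = √(1.57² + 2·10800/789) = √(2.46 + 27.4) = 5.46 m/s.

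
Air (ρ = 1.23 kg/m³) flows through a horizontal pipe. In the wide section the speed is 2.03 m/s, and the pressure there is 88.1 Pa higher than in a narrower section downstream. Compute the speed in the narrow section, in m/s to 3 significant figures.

v₂ = 12.1 m/s

With h₁ = h₂, rearranging Bernoulli gives v₂ = √(v₁² + 2ΔP/ρ).
v₂ = √(2.03² + 2·88.1/1.23) = √(4.12 + 143) = 12.1 m/s.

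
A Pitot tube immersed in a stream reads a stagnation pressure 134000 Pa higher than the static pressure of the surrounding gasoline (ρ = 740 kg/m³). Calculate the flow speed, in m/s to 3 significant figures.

19.0 m/s

Bernoulli between the free stream and the stagnation point: ½ρv² = P_stag − P_static.
v = √(2ΔP/ρ) = √(2·134000/740) = 19.0 m/s.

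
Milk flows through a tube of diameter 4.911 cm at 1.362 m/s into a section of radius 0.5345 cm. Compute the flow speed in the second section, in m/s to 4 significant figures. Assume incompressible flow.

v₂ ≈ 28.74 m/s

The volume flow rate is constant, so v₂ = (A₁/A₂)v₁ = (18.94/0.8975)·1.362 = 28.74 m/s.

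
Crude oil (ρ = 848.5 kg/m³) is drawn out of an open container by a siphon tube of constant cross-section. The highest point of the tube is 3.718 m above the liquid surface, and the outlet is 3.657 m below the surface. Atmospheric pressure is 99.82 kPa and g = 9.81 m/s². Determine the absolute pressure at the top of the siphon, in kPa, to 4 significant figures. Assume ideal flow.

The outlet speed comes from Torricelli: v = √(2g·3.657) = 8.471 m/s.
With constant cross-section the crest speed equals v; applying Bernoulli from the surface up to the crest, P_top = P_atm − ½ρv² − ρg·h_top.
P_top = 99820 − ½·848.5·8.471² − 848.5·9.81·3.718 = 38430 Pa.

P_top ≈ 38.43 kPa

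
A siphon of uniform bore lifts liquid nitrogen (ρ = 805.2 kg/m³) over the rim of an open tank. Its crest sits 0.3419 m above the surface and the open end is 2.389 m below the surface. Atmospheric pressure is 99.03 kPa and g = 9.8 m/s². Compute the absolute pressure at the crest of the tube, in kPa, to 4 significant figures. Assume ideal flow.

From the surface to the outlet (both open to atmosphere, surface at rest): v = √(2g·h_out) = √(2·9.8·2.389) = 6.843 m/s.
With constant cross-section the crest speed equals v; applying Bernoulli from the surface up to the crest, P_top = P_atm − ½ρv² − ρg·h_top.
P_top = 99030 − ½·805.2·6.843² − 805.2·9.8·0.3419 = 77480 Pa.

77.48 kPa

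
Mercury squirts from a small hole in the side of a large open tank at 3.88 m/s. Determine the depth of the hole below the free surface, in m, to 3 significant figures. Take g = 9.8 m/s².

Torricelli: v = √(2gh), so h = v²/(2g).
h = 3.88²/(2·9.8) = 15.1/19.60 = 0.768 m.

0.768 m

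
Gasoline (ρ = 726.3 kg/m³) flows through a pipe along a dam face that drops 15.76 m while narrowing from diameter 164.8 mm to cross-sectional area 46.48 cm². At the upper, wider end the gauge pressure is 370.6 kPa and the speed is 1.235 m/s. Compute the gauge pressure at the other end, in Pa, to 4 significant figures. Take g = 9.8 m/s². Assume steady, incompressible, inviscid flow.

The volume flow rate is constant, so v₂ = (A₁/A₂)v₁ = (213.3/46.48)·1.235 = 5.668 m/s.
Bernoulli: P₁ + ½ρv₁² + ρg h₁ = P₂ + ½ρv₂² + ρg h₂, so P₂ = P₁ + ½ρ(v₁² − v₂²) − ρg(h₂ − h₁).
P₂ = 370600 + ½·726.3·(1.235² − 5.668²) − 726.3·9.8·(−15.76) = 370600 + (-11110) − (-112200) = 471700 Pa.

471700 Pa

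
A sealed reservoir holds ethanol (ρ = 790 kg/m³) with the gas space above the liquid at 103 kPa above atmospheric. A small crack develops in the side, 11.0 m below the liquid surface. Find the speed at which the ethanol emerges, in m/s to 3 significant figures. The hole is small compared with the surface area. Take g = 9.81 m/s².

Take point 1 at the surface (v₁ ≈ 0) and point 2 at the hole (at atmospheric pressure). Bernoulli: P₁ + ρg h = P_atm + ½ρv₂².
With P₁ − P_atm = 103000 Pa, v₂ = √(2gh + 2ΔP/ρ) = √(2·9.81·11.0 + 2·103000/790) = 21.8 m/s.

v ≈ 21.8 m/s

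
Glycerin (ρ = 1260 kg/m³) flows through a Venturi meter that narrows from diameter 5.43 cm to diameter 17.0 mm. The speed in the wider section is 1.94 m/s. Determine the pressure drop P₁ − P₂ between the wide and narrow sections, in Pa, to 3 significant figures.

By continuity, v₂ = v₁·A₁/A₂ = 1.94·(23.2/2.27) = 19.8 m/s.
Bernoulli (h₁ = h₂): P₁ − P₂ = ½ρ(v₂² − v₁²).
P₁ − P₂ = ½·1260·(19.8² − 1.94²) = ½·1260·388 = 244000 Pa.

ΔP ≈ 244000 Pa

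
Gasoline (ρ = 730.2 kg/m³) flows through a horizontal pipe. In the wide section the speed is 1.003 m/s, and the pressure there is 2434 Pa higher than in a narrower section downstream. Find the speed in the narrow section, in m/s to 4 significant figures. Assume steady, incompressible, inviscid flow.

v₂ ≈ 2.770 m/s

Along the level pipe P + ½ρv² is conserved, hence v₂² = v₁² + 2(P₁ − P₂)/ρ.
v₂ = √(1.003² + 2·2434/730.2) = √(1.006 + 6.667) = 2.770 m/s.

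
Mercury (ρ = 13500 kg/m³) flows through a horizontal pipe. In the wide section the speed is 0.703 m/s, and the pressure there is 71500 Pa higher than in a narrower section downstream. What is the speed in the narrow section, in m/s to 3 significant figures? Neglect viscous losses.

With h₁ = h₂, rearranging Bernoulli gives v₂ = √(v₁² + 2ΔP/ρ).
v₂ = √(0.703² + 2·71500/13500) = √(0.494 + 10.6) = 3.33 m/s.

v₂ ≈ 3.33 m/s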